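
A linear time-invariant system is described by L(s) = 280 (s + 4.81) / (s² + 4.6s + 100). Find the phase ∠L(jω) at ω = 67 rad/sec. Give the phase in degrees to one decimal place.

∠(j67 + 4.81) = arctan(67/4.81) = 85.89°
∠[(j67)² + 4.6(j67) + 100] = ∠[-4389 + j308.2] = 175.98°
∠L(j67) = 85.89° − 175.98° = -90.09°

-90.1 deg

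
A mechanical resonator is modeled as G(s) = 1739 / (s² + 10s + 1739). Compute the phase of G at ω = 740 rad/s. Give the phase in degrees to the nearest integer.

∠[(j740)² + 10(j740) + 1739] = ∠[-5.4586e+05 + j7400] = 179.22°
∠G(j740) = −179.22° = -179.22°

-179°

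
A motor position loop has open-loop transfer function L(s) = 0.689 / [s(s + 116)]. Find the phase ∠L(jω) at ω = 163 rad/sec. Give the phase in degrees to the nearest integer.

-145°

∠(j163 + 116) = arctan(163/116) = 54.56°
∠(j163) = 90.00°
∠L(j163) = − (54.56° + 90.00°) = -144.56°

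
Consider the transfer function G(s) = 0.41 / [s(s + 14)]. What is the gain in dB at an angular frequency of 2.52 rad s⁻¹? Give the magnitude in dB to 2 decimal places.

-38.83 dB

|j2.52 + 14| = √(2.52² + 14²) = 14.22
|j2.52| = 2.52
|G(j2.52)| = 0.41 / (14.22 × 2.52) = 0.011438
20 log₁₀(0.011438) = -38.833 dB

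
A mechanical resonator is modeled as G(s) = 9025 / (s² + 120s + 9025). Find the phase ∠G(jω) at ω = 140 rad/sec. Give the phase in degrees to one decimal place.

∠[(j140)² + 120(j140) + 9025] = ∠[-10575 + j16800] = 122.19°
∠G(j140) = −122.19° = -122.19°

-122.2°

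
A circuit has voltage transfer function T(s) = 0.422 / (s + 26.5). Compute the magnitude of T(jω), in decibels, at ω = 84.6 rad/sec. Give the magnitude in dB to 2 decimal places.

-46.45 dB

|j84.6 + 26.5| = √(84.6² + 26.5²) = 88.65
|T(j84.6)| = 0.422 / 88.65 = 0.0047601
20 log₁₀(0.0047601) = -46.448 dB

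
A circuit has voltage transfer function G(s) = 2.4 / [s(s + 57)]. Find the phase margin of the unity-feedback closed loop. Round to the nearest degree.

90°

Gain crossover: |G(jω)| = 1 at ω ≈ 0.0421 rad/sec.
∠G(j0.0421) = −90° − arctan(0.0421/57) ≈ -90.04°
PM = 180° + (-90.04°) = 89.96°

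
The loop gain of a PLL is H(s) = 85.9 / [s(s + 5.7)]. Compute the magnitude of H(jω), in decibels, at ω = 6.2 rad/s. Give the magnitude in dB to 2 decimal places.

|j6.2 + 5.7| = √(6.2² + 5.7²) = 8.422
|j6.2| = 6.2
|H(j6.2)| = 85.9 / (8.422 × 6.2) = 1.6451
20 log₁₀(1.6451) = 4.324 dB

4.32 dB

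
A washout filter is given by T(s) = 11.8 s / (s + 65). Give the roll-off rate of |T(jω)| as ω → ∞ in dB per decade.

With 1 zero and 1 pole, the high-frequency asymptotic slope is 20 × (1 − 1) = 0 dB/decade.

0 dB/decade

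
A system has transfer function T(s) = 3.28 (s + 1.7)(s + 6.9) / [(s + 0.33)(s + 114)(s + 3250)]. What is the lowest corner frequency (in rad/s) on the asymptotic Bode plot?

0.33 rad/s

Break frequencies occur at each pole and zero magnitude: 0.33 rad/s, 1.7 rad/s, 6.9 rad/s, 114 rad/s, 3250 rad/s.
The lowest is 0.33 rad/s.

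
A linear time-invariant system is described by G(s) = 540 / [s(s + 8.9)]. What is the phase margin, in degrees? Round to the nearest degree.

22°

Gain crossover: |G(jω)| = 1 at ω ≈ 22.4 rad/s.
∠G(j22.4) = −90° − arctan(22.4/8.9) ≈ -158.33°
PM = 180° + (-158.33°) = 21.67°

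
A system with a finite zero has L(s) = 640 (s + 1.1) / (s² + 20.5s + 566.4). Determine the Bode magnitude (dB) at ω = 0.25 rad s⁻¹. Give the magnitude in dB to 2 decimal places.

2.11 dB

|j0.25 + 1.1| = √(0.25² + 1.1²) = 1.128
|(j0.25)² + 20.5(j0.25) + 566.4| = |566.34 + j5.125| = 566.4
|L(j0.25)| = 640 × 1.128 / 566.4 = 1.2747
20 log₁₀(1.2747) = 2.108 dB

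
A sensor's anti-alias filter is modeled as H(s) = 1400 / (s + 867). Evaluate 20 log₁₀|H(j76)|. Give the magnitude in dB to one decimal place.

4.1 dB

|j76 + 867| = √(76² + 867²) = 870.3
|H(j76)| = 1400 / 870.3 = 1.6086
20 log₁₀(1.6086) = 4.13 dB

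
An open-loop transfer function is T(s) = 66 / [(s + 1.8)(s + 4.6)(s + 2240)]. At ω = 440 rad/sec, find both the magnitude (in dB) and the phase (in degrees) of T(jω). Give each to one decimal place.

|T| = -136.5 dB, ∠T = -190.3°

|j440 + 1.8| = √(440² + 1.8²) = 440
|j440 + 4.6| = √(440² + 4.6²) = 440
|j440 + 2240| = √(440² + 2240²) = 2283
|T(j440)| = 66 / (440 × 440 × 2283) = 1.4933e-07
20 log₁₀(1.4933e-07) = -136.52 dB
∠(j440 + 1.8) = arctan(440/1.8) = 89.77°
∠(j440 + 4.6) = arctan(440/4.6) = 89.40°
∠(j440 + 2240) = arctan(440/2240) = 11.11°
∠T(j440) = − (89.77° + 89.40° + 11.11°) = -190.28°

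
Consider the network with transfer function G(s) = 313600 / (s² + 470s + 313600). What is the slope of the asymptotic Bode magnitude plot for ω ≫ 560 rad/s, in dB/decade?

With 0 zeros and 2 poles, the high-frequency asymptotic slope is 20 × (0 − 2) = -40 dB/decade.

-40 dB/decade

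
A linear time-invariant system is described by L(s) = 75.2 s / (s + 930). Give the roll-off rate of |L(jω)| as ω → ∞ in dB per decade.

0 dB/decade

With 1 zero and 1 pole, the high-frequency asymptotic slope is 20 × (1 − 1) = 0 dB/decade.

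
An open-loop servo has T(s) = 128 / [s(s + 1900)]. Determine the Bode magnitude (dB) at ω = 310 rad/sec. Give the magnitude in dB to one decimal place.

|j310 + 1900| = √(310² + 1900²) = 1925
|j310| = 310
|T(j310)| = 128 / (1925 × 310) = 0.00021448
20 log₁₀(0.00021448) = -73.37 dB

-73.4 dB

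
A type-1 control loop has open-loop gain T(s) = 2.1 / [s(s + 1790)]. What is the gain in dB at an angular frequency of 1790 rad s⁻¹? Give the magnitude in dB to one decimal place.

-126.7 dB

|j1790 + 1790| = √(1790² + 1790²) = 2531
|j1790| = 1790
|T(j1790)| = 2.1 / (2531 × 1790) = 4.6345e-07
20 log₁₀(4.6345e-07) = -126.68 dB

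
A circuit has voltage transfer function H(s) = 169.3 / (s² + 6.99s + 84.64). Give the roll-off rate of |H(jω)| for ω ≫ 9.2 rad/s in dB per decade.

-40 dB/decade

With 0 zeros and 2 poles, the high-frequency asymptotic slope is 20 × (0 − 2) = -40 dB/decade.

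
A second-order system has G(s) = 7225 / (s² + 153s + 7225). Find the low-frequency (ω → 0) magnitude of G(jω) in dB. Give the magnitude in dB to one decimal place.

G(0) = 7225 / 7225 = 1
20 log₁₀(1) = 0.00 dB

0.0 dB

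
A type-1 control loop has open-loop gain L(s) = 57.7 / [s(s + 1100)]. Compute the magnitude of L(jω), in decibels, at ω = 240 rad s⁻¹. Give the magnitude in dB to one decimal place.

-73.4 dB

|j240 + 1100| = √(240² + 1100²) = 1126
|j240| = 240
|L(j240)| = 57.7 / (1126 × 240) = 0.00021354
20 log₁₀(0.00021354) = -73.41 dB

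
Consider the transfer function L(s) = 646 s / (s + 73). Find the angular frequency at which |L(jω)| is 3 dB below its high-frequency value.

For a single-pole high-pass, the −3 dB point is at the pole: ω = 73 rad/s.

73 rad/s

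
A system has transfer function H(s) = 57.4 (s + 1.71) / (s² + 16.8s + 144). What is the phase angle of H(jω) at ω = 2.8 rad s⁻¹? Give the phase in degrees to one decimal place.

∠(j2.8 + 1.71) = arctan(2.8/1.71) = 58.59°
∠[(j2.8)² + 16.8(j2.8) + 144] = ∠[136.16 + j47.04] = 19.06°
∠H(j2.8) = 58.59° − 19.06° = 39.53°

39.5°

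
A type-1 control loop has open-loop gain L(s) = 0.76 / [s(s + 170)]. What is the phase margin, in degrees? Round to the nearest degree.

90°

Gain crossover: |L(jω)| = 1 at ω ≈ 0.00447 rad/sec.
∠L(j0.00447) = −90° − arctan(0.00447/170) ≈ -90.00°
PM = 180° + (-90.00°) = 90.00°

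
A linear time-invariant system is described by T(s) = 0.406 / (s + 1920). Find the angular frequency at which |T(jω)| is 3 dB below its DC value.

1920 rad s⁻¹

For a single-pole low-pass, the −3 dB point is at the pole: ω = 1920 rad s⁻¹.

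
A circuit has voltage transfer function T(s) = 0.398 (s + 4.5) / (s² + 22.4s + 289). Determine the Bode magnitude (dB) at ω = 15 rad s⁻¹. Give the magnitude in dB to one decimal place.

|j15 + 4.5| = √(15² + 4.5²) = 15.66
|(j15)² + 22.4(j15) + 289| = |64 + j336| = 342
|T(j15)| = 0.398 × 15.66 / 342 = 0.018223
20 log₁₀(0.018223) = -34.79 dB

-34.8 dB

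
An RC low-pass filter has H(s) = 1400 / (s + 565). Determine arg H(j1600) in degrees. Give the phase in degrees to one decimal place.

-70.6°

∠(j1600 + 565) = arctan(1600/565) = 70.55°
∠H(j1600) = −70.55° = -70.55°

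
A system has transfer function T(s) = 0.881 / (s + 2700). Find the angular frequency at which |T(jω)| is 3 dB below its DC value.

For a single-pole low-pass, the −3 dB point is at the pole: ω = 2700 rad/s.

2700 rad/s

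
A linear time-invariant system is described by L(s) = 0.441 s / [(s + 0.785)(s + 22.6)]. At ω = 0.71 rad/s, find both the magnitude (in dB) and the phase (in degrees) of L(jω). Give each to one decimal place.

|j0.71| = 0.71
|j0.71 + 0.785| = √(0.71² + 0.785²) = 1.058
|j0.71 + 22.6| = √(0.71² + 22.6²) = 22.61
|L(j0.71)| = 0.441 × 0.71 / (1.058 × 22.61) = 0.013083
20 log₁₀(0.013083) = -37.67 dB
∠(j0.71) = 90.00°
∠(j0.71 + 0.785) = arctan(0.71/0.785) = 42.13°
∠(j0.71 + 22.6) = arctan(0.71/22.6) = 1.80°
∠L(j0.71) = 90.00° − (42.13° + 1.80°) = 46.07°

|L| = -37.7 dB, ∠L = 46.1°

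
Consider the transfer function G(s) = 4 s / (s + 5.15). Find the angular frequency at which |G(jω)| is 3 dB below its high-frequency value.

5.15 rad s⁻¹

For a single-pole high-pass, the −3 dB point is at the pole: ω = 5.15 rad s⁻¹.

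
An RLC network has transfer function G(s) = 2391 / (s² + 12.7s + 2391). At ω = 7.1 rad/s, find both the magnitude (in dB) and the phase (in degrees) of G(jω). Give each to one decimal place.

|(j7.1)² + 12.7(j7.1) + 2391| = |2340.6 + j90.17| = 2342
|G(j7.1)| = 2391 / 2342 = 1.0208
20 log₁₀(1.0208) = 0.18 dB
∠[(j7.1)² + 12.7(j7.1) + 2391] = ∠[2340.6 + j90.17] = 2.21°
∠G(j7.1) = −2.21° = -2.21°

|G| = 0.2 dB, ∠G = -2.2°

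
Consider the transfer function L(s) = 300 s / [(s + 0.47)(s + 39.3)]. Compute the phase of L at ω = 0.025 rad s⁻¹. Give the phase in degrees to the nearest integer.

∠(j0.025) = 90.00°
∠(j0.025 + 0.47) = arctan(0.025/0.47) = 3.04°
∠(j0.025 + 39.3) = arctan(0.025/39.3) = 0.04°
∠L(j0.025) = 90.00° − (3.04° + 0.04°) = 86.92°

87°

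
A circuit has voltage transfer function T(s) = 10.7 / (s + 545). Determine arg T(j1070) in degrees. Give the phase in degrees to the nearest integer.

-63°

∠(j1070 + 545) = arctan(1070/545) = 63.01°
∠T(j1070) = −63.01° = -63.01°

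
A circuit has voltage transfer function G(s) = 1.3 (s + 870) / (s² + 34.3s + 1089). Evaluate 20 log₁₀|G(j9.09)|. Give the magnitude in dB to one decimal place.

0.6 dB

|j9.09 + 870| = √(9.09² + 870²) = 870
|(j9.09)² + 34.3(j9.09) + 1089| = |1006.4 + j311.79| = 1054
|G(j9.09)| = 1.3 × 870 / 1054 = 1.0736
20 log₁₀(1.0736) = 0.62 dB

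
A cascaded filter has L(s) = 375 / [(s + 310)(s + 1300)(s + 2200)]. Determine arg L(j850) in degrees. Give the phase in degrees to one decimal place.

∠(j850 + 310) = arctan(850/310) = 69.96°
∠(j850 + 1300) = arctan(850/1300) = 33.18°
∠(j850 + 2200) = arctan(850/2200) = 21.12°
∠L(j850) = − (69.96° + 33.18° + 21.12°) = -124.27°

-124.3°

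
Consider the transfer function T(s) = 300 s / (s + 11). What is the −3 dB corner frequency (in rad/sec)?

11 rad/sec

For a single-pole high-pass, the −3 dB point is at the pole: ω = 11 rad/sec.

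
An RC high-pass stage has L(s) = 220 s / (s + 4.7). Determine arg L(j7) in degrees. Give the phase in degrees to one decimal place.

∠(j7) = 90.00°
∠(j7 + 4.7) = arctan(7/4.7) = 56.12°
∠L(j7) = 90.00° − 56.12° = 33.88°

33.9°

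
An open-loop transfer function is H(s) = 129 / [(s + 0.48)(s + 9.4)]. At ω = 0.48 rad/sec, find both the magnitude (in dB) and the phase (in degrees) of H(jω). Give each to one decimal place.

|H| = 26.1 dB, ∠H = -47.9 deg

|j0.48 + 0.48| = √(0.48² + 0.48²) = 0.6788
|j0.48 + 9.4| = √(0.48² + 9.4²) = 9.412
|H(j0.48)| = 129 / (0.6788 × 9.412) = 20.19
20 log₁₀(20.19) = 26.10 dB
∠(j0.48 + 0.48) = arctan(0.48/0.48) = 45.00°
∠(j0.48 + 9.4) = arctan(0.48/9.4) = 2.92°
∠H(j0.48) = − (45.00° + 2.92°) = -47.92°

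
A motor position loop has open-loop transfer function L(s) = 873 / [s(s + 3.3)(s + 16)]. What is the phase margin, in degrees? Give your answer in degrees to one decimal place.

Gain crossover: |L(jω)| = 1 at ω ≈ 6.72 rad/s.
∠L(j6.72) = −90° − arctan(6.72/3.3) − arctan(6.72/16) ≈ -176.63°
PM = 180° + (-176.63°) = 3.37°

3.4°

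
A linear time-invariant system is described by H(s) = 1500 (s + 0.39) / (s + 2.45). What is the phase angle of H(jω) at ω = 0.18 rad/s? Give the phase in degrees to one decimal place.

∠(j0.18 + 0.39) = arctan(0.18/0.39) = 24.78°
∠(j0.18 + 2.45) = arctan(0.18/2.45) = 4.20°
∠H(j0.18) = 24.78° − 4.20° = 20.57°

20.6°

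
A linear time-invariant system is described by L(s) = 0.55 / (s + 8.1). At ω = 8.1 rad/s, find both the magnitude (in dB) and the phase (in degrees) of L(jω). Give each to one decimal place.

|j8.1 + 8.1| = √(8.1² + 8.1²) = 11.46
|L(j8.1)| = 0.55 / 11.46 = 0.048013
20 log₁₀(0.048013) = -26.37 dB
∠(j8.1 + 8.1) = arctan(8.1/8.1) = 45.00°
∠L(j8.1) = −45.00° = -45.00°

|L| = -26.4 dB, ∠L = -45.0 deg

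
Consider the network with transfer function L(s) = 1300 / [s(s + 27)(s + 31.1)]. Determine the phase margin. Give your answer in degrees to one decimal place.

83.9°

Gain crossover: |L(jω)| = 1 at ω ≈ 1.54 rad/sec.
∠L(j1.54) = −90° − arctan(1.54/27) − arctan(1.54/31.1) ≈ -96.11°
PM = 180° + (-96.11°) = 83.89°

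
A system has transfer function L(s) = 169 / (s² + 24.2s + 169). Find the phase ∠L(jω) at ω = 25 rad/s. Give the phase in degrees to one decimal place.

-127.0 deg

∠[(j25)² + 24.2(j25) + 169] = ∠[-456 + j605] = 127.01°
∠L(j25) = −127.01° = -127.01°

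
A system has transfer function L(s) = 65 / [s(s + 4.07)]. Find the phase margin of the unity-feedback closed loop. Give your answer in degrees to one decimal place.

Gain crossover: |L(jω)| = 1 at ω ≈ 7.57 rad/sec.
∠L(j7.57) = −90° − arctan(7.57/4.07) ≈ -151.72°
PM = 180° + (-151.72°) = 28.28°

28.3°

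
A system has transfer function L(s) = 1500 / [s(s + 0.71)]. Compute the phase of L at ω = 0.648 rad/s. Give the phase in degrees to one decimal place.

∠(j0.648 + 0.71) = arctan(0.648/0.71) = 42.39°
∠(j0.648) = 90.00°
∠L(j0.648) = − (42.39° + 90.00°) = -132.39°

-132.4°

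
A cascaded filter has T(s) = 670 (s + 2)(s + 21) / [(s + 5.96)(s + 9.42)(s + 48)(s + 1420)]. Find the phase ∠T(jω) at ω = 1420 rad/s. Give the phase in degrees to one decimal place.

-133.4°

∠(j1420 + 2) = arctan(1420/2) = 89.92°
∠(j1420 + 21) = arctan(1420/21) = 89.15°
∠(j1420 + 5.96) = arctan(1420/5.96) = 89.76°
∠(j1420 + 9.42) = arctan(1420/9.42) = 89.62°
∠(j1420 + 48) = arctan(1420/48) = 88.06°
∠(j1420 + 1420) = arctan(1420/1420) = 45.00°
∠T(j1420) = 89.92° + 89.15° − (89.76° + 89.62° + 88.06° + 45.00°) = -133.37°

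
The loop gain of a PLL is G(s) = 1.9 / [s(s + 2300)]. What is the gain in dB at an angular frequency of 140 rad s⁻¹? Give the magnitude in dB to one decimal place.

|j140 + 2300| = √(140² + 2300²) = 2304
|j140| = 140
|G(j140)| = 1.9 / (2304 × 140) = 5.8897e-06
20 log₁₀(5.8897e-06) = -104.60 dB

-104.6 dB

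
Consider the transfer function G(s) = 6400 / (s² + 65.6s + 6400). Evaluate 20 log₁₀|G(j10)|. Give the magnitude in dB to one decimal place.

|(j10)² + 65.6(j10) + 6400| = |6300 + j656| = 6334
|G(j10)| = 6400 / 6334 = 1.0104
20 log₁₀(1.0104) = 0.09 dB

0.1 dB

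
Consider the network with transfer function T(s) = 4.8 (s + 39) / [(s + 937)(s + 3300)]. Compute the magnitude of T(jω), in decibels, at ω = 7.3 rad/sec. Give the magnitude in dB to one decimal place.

-84.2 dB

|j7.3 + 39| = √(7.3² + 39²) = 39.68
|j7.3 + 937| = √(7.3² + 937²) = 937
|j7.3 + 3300| = √(7.3² + 3300²) = 3300
|T(j7.3)| = 4.8 × 39.68 / (937 × 3300) = 6.1591e-05
20 log₁₀(6.1591e-05) = -84.21 dB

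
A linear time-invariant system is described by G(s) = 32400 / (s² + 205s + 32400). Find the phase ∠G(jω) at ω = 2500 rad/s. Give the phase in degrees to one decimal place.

-175.3°

∠[(j2500)² + 205(j2500) + 32400] = ∠[-6.2176e+06 + j5.125e+05] = 175.29°
∠G(j2500) = −175.29° = -175.29°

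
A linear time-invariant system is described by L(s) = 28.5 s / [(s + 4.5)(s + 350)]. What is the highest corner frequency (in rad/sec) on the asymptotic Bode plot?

Break frequencies occur at each pole and zero magnitude: 4.5 rad/sec, 350 rad/sec.
The highest is 350 rad/sec.

350 rad/sec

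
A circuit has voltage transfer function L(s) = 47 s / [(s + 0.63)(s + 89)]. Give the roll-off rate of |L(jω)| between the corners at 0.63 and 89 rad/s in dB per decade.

In this band the factors already past their corner are: 1 differentiator zero, pole at 0.63; net slope = 0 dB/decade.

0 dB/decade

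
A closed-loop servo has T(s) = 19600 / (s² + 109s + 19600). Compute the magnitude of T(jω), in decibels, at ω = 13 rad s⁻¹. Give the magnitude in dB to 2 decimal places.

0.05 dB

|(j13)² + 109(j13) + 19600| = |19431 + j1417| = 1.948e+04
|T(j13)| = 19600 / 1.948e+04 = 1.006
20 log₁₀(1.006) = 0.052 dB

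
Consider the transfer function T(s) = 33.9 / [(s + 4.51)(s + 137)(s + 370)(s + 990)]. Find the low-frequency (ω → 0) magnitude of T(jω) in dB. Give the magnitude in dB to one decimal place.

T(0) = 33.9 / (4.51 × 137 × 370 × 990) = 1.4978e-07
20 log₁₀(1.4978e-07) = -136.49 dB

-136.5 dB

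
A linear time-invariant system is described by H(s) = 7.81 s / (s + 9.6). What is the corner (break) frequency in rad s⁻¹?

9.6 rad s⁻¹

The single real pole at s = −9.6 gives a corner at ω = 9.6 rad s⁻¹.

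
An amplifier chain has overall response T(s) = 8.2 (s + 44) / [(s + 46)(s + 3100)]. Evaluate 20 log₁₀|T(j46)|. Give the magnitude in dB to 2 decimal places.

|j46 + 44| = √(46² + 44²) = 63.66
|j46 + 46| = √(46² + 46²) = 65.05
|j46 + 3100| = √(46² + 3100²) = 3100
|T(j46)| = 8.2 × 63.66 / (65.05 × 3100) = 0.002588
20 log₁₀(0.002588) = -51.741 dB

-51.74 dB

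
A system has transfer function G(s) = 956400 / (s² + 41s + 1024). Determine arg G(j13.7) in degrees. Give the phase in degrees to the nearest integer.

∠[(j13.7)² + 41(j13.7) + 1024] = ∠[836.31 + j561.7] = 33.89°
∠G(j13.7) = −33.89° = -33.89°

-34°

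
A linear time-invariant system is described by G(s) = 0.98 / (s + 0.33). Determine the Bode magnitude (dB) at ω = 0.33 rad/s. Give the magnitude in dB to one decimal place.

6.4 dB

|j0.33 + 0.33| = √(0.33² + 0.33²) = 0.4667
|G(j0.33)| = 0.98 / 0.4667 = 2.0999
20 log₁₀(2.0999) = 6.44 dB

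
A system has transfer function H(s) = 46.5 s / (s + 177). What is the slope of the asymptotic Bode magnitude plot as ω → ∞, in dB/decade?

0 dB/decade

With 1 zero and 1 pole, the high-frequency asymptotic slope is 20 × (1 − 1) = 0 dB/decade.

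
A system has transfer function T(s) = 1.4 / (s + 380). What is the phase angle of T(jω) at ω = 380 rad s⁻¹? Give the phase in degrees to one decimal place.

∠(j380 + 380) = arctan(380/380) = 45.00°
∠T(j380) = −45.00° = -45.00°

-45.0 deg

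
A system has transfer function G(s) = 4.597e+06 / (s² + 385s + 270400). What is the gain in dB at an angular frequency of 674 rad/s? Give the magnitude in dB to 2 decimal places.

23.20 dB

|(j674)² + 385(j674) + 270400| = |-1.8388e+05 + j2.5949e+05| = 3.18e+05
|G(j674)| = 4.597e+06 / 3.18e+05 = 14.454
20 log₁₀(14.454) = 23.200 dB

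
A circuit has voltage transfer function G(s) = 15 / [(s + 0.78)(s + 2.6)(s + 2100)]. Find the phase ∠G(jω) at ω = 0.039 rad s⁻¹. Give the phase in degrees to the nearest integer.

∠(j0.039 + 0.78) = arctan(0.039/0.78) = 2.86°
∠(j0.039 + 2.6) = arctan(0.039/2.6) = 0.86°
∠(j0.039 + 2100) = arctan(0.039/2100) = 0.00°
∠G(j0.039) = − (2.86° + 0.86° + 0.00°) = -3.72°

-4°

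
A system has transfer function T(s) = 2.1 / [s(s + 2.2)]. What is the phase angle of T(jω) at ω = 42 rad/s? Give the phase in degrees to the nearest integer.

∠(j42 + 2.2) = arctan(42/2.2) = 87.00°
∠(j42) = 90.00°
∠T(j42) = − (87.00° + 90.00°) = -177.00°

-177°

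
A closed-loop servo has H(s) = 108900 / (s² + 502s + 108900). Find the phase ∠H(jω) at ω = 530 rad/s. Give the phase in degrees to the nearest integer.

-123°

∠[(j530)² + 502(j530) + 108900] = ∠[-1.72e+05 + j2.6606e+05] = 122.88°
∠H(j530) = −122.88° = -122.88°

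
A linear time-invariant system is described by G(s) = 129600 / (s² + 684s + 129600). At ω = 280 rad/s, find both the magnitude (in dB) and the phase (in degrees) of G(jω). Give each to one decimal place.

|G| = -3.7 dB, ∠G = -75.0°

|(j280)² + 684(j280) + 129600| = |51200 + j1.9152e+05| = 1.982e+05
|G(j280)| = 129600 / 1.982e+05 = 0.65373
20 log₁₀(0.65373) = -3.69 dB
∠[(j280)² + 684(j280) + 129600] = ∠[51200 + j1.9152e+05] = 75.03°
∠G(j280) = −75.03° = -75.03°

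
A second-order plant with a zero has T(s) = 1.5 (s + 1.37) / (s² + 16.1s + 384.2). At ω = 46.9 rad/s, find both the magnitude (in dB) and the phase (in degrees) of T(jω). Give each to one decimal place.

|T| = -28.9 dB, ∠T = -69.1°

|j46.9 + 1.37| = √(46.9² + 1.37²) = 46.92
|(j46.9)² + 16.1(j46.9) + 384.2| = |-1815.4 + j755.09| = 1966
|T(j46.9)| = 1.5 × 46.92 / 1966 = 0.035795
20 log₁₀(0.035795) = -28.92 dB
∠(j46.9 + 1.37) = arctan(46.9/1.37) = 88.33°
∠[(j46.9)² + 16.1(j46.9) + 384.2] = ∠[-1815.4 + j755.09] = 157.42°
∠T(j46.9) = 88.33° − 157.42° = -69.09°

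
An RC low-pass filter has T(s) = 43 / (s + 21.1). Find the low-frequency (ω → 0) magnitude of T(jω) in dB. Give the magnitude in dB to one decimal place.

T(0) = 43 / 21.1 = 2.0379
20 log₁₀(2.0379) = 6.18 dB

6.2 dB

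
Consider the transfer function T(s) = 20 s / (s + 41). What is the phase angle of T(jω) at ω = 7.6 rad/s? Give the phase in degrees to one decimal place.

79.5 deg

∠(j7.6) = 90.00°
∠(j7.6 + 41) = arctan(7.6/41) = 10.50°
∠T(j7.6) = 90.00° − 10.50° = 79.50°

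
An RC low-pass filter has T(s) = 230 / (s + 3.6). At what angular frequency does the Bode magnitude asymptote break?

The single real pole at s = −3.6 gives a corner at ω = 3.6 rad/s.

3.6 rad/s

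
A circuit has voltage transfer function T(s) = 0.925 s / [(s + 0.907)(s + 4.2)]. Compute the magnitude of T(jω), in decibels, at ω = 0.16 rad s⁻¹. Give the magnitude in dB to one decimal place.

|j0.16| = 0.16
|j0.16 + 0.907| = √(0.16² + 0.907²) = 0.921
|j0.16 + 4.2| = √(0.16² + 4.2²) = 4.203
|T(j0.16)| = 0.925 × 0.16 / (0.921 × 4.203) = 0.038233
20 log₁₀(0.038233) = -28.35 dB

-28.4 dB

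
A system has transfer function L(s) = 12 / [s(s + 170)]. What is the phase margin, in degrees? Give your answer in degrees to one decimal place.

Gain crossover: |L(jω)| = 1 at ω ≈ 0.0706 rad/sec.
∠L(j0.0706) = −90° − arctan(0.0706/170) ≈ -90.02°
PM = 180° + (-90.02°) = 89.98°

90.0 deg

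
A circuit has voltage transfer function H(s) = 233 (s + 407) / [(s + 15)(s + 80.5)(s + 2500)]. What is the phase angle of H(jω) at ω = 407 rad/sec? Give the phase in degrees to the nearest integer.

-131°

∠(j407 + 407) = arctan(407/407) = 45.00°
∠(j407 + 15) = arctan(407/15) = 87.89°
∠(j407 + 80.5) = arctan(407/80.5) = 78.81°
∠(j407 + 2500) = arctan(407/2500) = 9.25°
∠H(j407) = 45.00° − (87.89° + 78.81° + 9.25°) = -130.95°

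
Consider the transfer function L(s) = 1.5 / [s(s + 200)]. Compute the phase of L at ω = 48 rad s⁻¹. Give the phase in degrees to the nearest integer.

∠(j48 + 200) = arctan(48/200) = 13.50°
∠(j48) = 90.00°
∠L(j48) = − (13.50° + 90.00°) = -103.50°

-103°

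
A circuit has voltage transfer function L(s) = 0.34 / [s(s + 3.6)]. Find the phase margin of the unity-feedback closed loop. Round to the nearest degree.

88°

Gain crossover: |L(jω)| = 1 at ω ≈ 0.0944 rad/sec.
∠L(j0.0944) = −90° − arctan(0.0944/3.6) ≈ -91.50°
PM = 180° + (-91.50°) = 88.50°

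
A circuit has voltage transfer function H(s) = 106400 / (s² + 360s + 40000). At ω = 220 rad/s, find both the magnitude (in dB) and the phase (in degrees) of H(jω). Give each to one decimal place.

|(j220)² + 360(j220) + 40000| = |-8400 + j79200| = 7.964e+04
|H(j220)| = 106400 / 7.964e+04 = 1.3359
20 log₁₀(1.3359) = 2.52 dB
∠[(j220)² + 360(j220) + 40000] = ∠[-8400 + j79200] = 96.05°
∠H(j220) = −96.05° = -96.05°

|H| = 2.5 dB, ∠H = -96.1 deg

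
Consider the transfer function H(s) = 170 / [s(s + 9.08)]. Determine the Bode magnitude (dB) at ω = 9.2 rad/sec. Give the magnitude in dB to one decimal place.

|j9.2 + 9.08| = √(9.2² + 9.08²) = 12.93
|j9.2| = 9.2
|H(j9.2)| = 170 / (12.93 × 9.2) = 1.4295
20 log₁₀(1.4295) = 3.10 dB

3.1 dB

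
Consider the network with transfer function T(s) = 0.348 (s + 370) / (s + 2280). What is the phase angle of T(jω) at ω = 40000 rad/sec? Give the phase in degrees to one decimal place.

∠(j40000 + 370) = arctan(40000/370) = 89.47°
∠(j40000 + 2280) = arctan(40000/2280) = 86.74°
∠T(j40000) = 89.47° − 86.74° = 2.73°

2.7°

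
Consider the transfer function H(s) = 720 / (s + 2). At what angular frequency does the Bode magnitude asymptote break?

The single real pole at s = −2 gives a corner at ω = 2 rad/s.

2 rad/s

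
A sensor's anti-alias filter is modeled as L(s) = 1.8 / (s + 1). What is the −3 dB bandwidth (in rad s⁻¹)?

1 rad s⁻¹

For a single-pole low-pass, the −3 dB point is at the pole: ω = 1 rad s⁻¹.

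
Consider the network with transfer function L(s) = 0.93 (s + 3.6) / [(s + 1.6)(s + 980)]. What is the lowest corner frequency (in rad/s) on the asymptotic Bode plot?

Break frequencies occur at each pole and zero magnitude: 1.6 rad/s, 3.6 rad/s, 980 rad/s.
The lowest is 1.6 rad/s.

1.6 rad/s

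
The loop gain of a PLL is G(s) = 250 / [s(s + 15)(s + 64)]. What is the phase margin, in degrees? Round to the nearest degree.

89°

Gain crossover: |G(jω)| = 1 at ω ≈ 0.26 rad/s.
∠G(j0.26) = −90° − arctan(0.26/15) − arctan(0.26/64) ≈ -91.23°
PM = 180° + (-91.23°) = 88.77°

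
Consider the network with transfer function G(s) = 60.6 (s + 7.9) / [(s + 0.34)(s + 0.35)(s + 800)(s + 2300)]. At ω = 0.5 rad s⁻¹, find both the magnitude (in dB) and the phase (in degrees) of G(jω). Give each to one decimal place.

|j0.5 + 7.9| = √(0.5² + 7.9²) = 7.916
|j0.5 + 0.34| = √(0.5² + 0.34²) = 0.6046
|j0.5 + 0.35| = √(0.5² + 0.35²) = 0.6103
|j0.5 + 800| = √(0.5² + 800²) = 800
|j0.5 + 2300| = √(0.5² + 2300²) = 2300
|G(j0.5)| = 60.6 × 7.916 / (0.6046 × 0.6103 × 800 × 2300) = 0.00070645
20 log₁₀(0.00070645) = -63.02 dB
∠(j0.5 + 7.9) = arctan(0.5/7.9) = 3.62°
∠(j0.5 + 0.34) = arctan(0.5/0.34) = 55.78°
∠(j0.5 + 0.35) = arctan(0.5/0.35) = 55.01°
∠(j0.5 + 800) = arctan(0.5/800) = 0.04°
∠(j0.5 + 2300) = arctan(0.5/2300) = 0.01°
∠G(j0.5) = 3.62° − (55.78° + 55.01° + 0.04° + 0.01°) = -107.22°

|G| = -63.0 dB, ∠G = -107.2°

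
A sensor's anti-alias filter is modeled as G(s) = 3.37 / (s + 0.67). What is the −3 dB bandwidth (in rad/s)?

0.67 rad/s

For a single-pole low-pass, the −3 dB point is at the pole: ω = 0.67 rad/s.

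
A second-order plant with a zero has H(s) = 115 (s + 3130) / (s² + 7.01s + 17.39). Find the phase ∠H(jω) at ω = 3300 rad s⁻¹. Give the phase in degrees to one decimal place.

-133.4 deg

∠(j3300 + 3130) = arctan(3300/3130) = 46.51°
∠[(j3300)² + 7.01(j3300) + 17.39] = ∠[-1.089e+07 + j23133] = 179.88°
∠H(j3300) = 46.51° − 179.88° = -133.36°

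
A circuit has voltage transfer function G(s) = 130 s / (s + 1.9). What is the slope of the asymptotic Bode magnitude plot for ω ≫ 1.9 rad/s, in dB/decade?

0 dB/decade

With 1 zero and 1 pole, the high-frequency asymptotic slope is 20 × (1 − 1) = 0 dB/decade.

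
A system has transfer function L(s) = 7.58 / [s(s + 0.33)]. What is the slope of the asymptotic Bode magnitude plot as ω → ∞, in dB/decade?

-40 dB/decade

With 0 zeros and 2 poles, the high-frequency asymptotic slope is 20 × (0 − 2) = -40 dB/decade.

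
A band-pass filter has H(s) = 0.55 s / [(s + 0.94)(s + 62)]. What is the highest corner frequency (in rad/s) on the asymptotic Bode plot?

62 rad/s

Break frequencies occur at each pole and zero magnitude: 0.94 rad/s, 62 rad/s.
The highest is 62 rad/s.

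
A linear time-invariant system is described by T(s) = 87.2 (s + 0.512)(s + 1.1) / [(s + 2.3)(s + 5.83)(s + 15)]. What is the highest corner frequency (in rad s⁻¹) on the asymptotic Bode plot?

Break frequencies occur at each pole and zero magnitude: 0.512 rad s⁻¹, 1.1 rad s⁻¹, 2.3 rad s⁻¹, 5.83 rad s⁻¹, 15 rad s⁻¹.
The highest is 15 rad s⁻¹.

15 rad s⁻¹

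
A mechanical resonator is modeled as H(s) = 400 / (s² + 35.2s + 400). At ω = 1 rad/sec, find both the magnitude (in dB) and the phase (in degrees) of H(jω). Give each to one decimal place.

|H| = -0.0 dB, ∠H = -5.0 deg

|(j1)² + 35.2(j1) + 400| = |399 + j35.2| = 400.5
|H(j1)| = 400 / 400.5 = 0.99863
20 log₁₀(0.99863) = -0.01 dB
∠[(j1)² + 35.2(j1) + 400] = ∠[399 + j35.2] = 5.04°
∠H(j1) = −5.04° = -5.04°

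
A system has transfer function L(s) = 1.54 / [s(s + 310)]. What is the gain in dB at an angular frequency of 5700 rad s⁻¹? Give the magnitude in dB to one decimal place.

-146.5 dB

|j5700 + 310| = √(5700² + 310²) = 5708
|j5700| = 5700
|L(j5700)| = 1.54 / (5708 × 5700) = 4.7329e-08
20 log₁₀(4.7329e-08) = -146.50 dB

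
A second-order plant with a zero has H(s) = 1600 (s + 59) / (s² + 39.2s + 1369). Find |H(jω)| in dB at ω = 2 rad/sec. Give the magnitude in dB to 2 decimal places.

|j2 + 59| = √(2² + 59²) = 59.03
|(j2)² + 39.2(j2) + 1369| = |1365 + j78.4| = 1367
|H(j2)| = 1600 × 59.03 / 1367 = 69.083
20 log₁₀(69.083) = 36.787 dB

36.79 dB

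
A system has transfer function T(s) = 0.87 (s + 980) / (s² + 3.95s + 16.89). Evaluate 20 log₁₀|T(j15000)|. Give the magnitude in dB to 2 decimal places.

-84.71 dB

|j15000 + 980| = √(15000² + 980²) = 1.503e+04
|(j15000)² + 3.95(j15000) + 16.89| = |-2.25e+08 + j59250| = 2.25e+08
|T(j15000)| = 0.87 × 1.503e+04 / 2.25e+08 = 5.8124e-05
20 log₁₀(5.8124e-05) = -84.713 dB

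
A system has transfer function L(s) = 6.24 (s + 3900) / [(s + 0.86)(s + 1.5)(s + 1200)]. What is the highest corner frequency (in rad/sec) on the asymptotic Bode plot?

Break frequencies occur at each pole and zero magnitude: 0.86 rad/sec, 1.5 rad/sec, 1200 rad/sec, 3900 rad/sec.
The highest is 3900 rad/sec.

3900 rad/sec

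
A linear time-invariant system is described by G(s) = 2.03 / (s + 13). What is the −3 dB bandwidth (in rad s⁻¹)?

13 rad s⁻¹

For a single-pole low-pass, the −3 dB point is at the pole: ω = 13 rad s⁻¹.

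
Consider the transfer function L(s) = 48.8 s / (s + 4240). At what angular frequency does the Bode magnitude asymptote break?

4240 rad/s

The single real pole at s = −4240 gives a corner at ω = 4240 rad/s.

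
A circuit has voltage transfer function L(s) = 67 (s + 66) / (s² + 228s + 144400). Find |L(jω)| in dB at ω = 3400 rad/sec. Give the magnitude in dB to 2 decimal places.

|j3400 + 66| = √(3400² + 66²) = 3401
|(j3400)² + 228(j3400) + 144400| = |-1.1416e+07 + j7.752e+05| = 1.144e+07
|L(j3400)| = 67 × 3401 / 1.144e+07 = 0.019913
20 log₁₀(0.019913) = -34.017 dB

-34.02 dB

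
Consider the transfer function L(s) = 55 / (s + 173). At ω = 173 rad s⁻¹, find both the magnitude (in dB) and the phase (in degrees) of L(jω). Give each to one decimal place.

|L| = -13.0 dB, ∠L = -45.0 deg

|j173 + 173| = √(173² + 173²) = 244.7
|L(j173)| = 55 / 244.7 = 0.2248
20 log₁₀(0.2248) = -12.96 dB
∠(j173 + 173) = arctan(173/173) = 45.00°
∠L(j173) = −45.00° = -45.00°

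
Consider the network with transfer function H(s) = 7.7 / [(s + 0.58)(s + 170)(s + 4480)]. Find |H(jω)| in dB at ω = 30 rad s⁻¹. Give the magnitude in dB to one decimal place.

-129.6 dB

|j30 + 0.58| = √(30² + 0.58²) = 30.01
|j30 + 170| = √(30² + 170²) = 172.6
|j30 + 4480| = √(30² + 4480²) = 4480
|H(j30)| = 7.7 / (30.01 × 172.6 × 4480) = 3.3181e-07
20 log₁₀(3.3181e-07) = -129.58 dB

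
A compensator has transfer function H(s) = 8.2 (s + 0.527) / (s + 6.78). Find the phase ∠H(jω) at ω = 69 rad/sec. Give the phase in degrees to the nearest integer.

∠(j69 + 0.527) = arctan(69/0.527) = 89.56°
∠(j69 + 6.78) = arctan(69/6.78) = 84.39°
∠H(j69) = 89.56° − 84.39° = 5.17°

5°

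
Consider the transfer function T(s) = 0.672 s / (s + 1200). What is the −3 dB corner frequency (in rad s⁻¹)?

For a single-pole high-pass, the −3 dB point is at the pole: ω = 1200 rad s⁻¹.

1200 rad s⁻¹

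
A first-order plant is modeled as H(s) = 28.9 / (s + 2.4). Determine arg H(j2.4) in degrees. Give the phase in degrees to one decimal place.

-45.0 deg

∠(j2.4 + 2.4) = arctan(2.4/2.4) = 45.00°
∠H(j2.4) = −45.00° = -45.00°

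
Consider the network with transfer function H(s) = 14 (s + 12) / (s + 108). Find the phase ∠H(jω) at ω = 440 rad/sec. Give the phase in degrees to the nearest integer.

12 deg

∠(j440 + 12) = arctan(440/12) = 88.44°
∠(j440 + 108) = arctan(440/108) = 76.21°
∠H(j440) = 88.44° − 76.21° = 12.23°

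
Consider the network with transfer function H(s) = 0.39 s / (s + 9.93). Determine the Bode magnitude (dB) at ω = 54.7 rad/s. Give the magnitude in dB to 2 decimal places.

|j54.7| = 54.7
|j54.7 + 9.93| = √(54.7² + 9.93²) = 55.59
|H(j54.7)| = 0.39 × 54.7 / 55.59 = 0.38373
20 log₁₀(0.38373) = -8.320 dB

-8.32 dB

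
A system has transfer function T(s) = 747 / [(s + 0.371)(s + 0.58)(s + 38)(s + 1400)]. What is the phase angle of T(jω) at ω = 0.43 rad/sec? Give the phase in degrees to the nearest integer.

-86°

∠(j0.43 + 0.371) = arctan(0.43/0.371) = 49.21°
∠(j0.43 + 0.58) = arctan(0.43/0.58) = 36.55°
∠(j0.43 + 38) = arctan(0.43/38) = 0.65°
∠(j0.43 + 1400) = arctan(0.43/1400) = 0.02°
∠T(j0.43) = − (49.21° + 36.55° + 0.65° + 0.02°) = -86.43°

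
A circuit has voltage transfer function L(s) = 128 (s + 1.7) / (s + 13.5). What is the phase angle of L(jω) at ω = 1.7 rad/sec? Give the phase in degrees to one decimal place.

∠(j1.7 + 1.7) = arctan(1.7/1.7) = 45.00°
∠(j1.7 + 13.5) = arctan(1.7/13.5) = 7.18°
∠L(j1.7) = 45.00° − 7.18° = 37.82°

37.8°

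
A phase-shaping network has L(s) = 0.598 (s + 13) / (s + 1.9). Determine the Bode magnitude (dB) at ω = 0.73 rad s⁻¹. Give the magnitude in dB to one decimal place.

11.7 dB

|j0.73 + 13| = √(0.73² + 13²) = 13.02
|j0.73 + 1.9| = √(0.73² + 1.9²) = 2.035
|L(j0.73)| = 0.598 × 13.02 / 2.035 = 3.8254
20 log₁₀(3.8254) = 11.65 dB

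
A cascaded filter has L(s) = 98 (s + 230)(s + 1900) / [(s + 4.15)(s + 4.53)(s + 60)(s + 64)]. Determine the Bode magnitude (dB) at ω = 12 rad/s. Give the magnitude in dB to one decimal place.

|j12 + 230| = √(12² + 230²) = 230.3
|j12 + 1900| = √(12² + 1900²) = 1900
|j12 + 4.15| = √(12² + 4.15²) = 12.7
|j12 + 4.53| = √(12² + 4.53²) = 12.83
|j12 + 60| = √(12² + 60²) = 61.19
|j12 + 64| = √(12² + 64²) = 65.12
|L(j12)| = 98 × 230.3 × 1900 / (12.7 × 12.83 × 61.19 × 65.12) = 66.089
20 log₁₀(66.089) = 36.40 dB

36.4 dB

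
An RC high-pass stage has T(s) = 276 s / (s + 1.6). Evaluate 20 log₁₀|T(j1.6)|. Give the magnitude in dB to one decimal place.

|j1.6| = 1.6
|j1.6 + 1.6| = √(1.6² + 1.6²) = 2.263
|T(j1.6)| = 276 × 1.6 / 2.263 = 195.16
20 log₁₀(195.16) = 45.81 dB

45.8 dB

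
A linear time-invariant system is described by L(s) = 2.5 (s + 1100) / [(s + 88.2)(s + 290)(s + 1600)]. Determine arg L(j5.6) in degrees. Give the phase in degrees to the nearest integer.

-5°

∠(j5.6 + 1100) = arctan(5.6/1100) = 0.29°
∠(j5.6 + 88.2) = arctan(5.6/88.2) = 3.63°
∠(j5.6 + 290) = arctan(5.6/290) = 1.11°
∠(j5.6 + 1600) = arctan(5.6/1600) = 0.20°
∠L(j5.6) = 0.29° − (3.63° + 1.11° + 0.20°) = -4.65°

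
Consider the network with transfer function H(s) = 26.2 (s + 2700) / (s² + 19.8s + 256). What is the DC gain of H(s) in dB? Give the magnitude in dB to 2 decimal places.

H(0) = 26.2 × 2700 / 256 = 276.33
20 log₁₀(276.33) = 48.829 dB

48.83 dB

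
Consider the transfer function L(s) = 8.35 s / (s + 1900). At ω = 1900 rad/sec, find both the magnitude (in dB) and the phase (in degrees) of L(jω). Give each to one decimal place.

|L| = 15.4 dB, ∠L = 45.0°

|j1900| = 1900
|j1900 + 1900| = √(1900² + 1900²) = 2687
|L(j1900)| = 8.35 × 1900 / 2687 = 5.9043
20 log₁₀(5.9043) = 15.42 dB
∠(j1900) = 90.00°
∠(j1900 + 1900) = arctan(1900/1900) = 45.00°
∠L(j1900) = 90.00° − 45.00° = 45.00°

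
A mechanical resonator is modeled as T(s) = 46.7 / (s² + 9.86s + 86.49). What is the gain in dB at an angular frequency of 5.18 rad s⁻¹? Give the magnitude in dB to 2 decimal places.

|(j5.18)² + 9.86(j5.18) + 86.49| = |59.658 + j51.075| = 78.53
|T(j5.18)| = 46.7 / 78.53 = 0.59464
20 log₁₀(0.59464) = -4.515 dB

-4.51 dB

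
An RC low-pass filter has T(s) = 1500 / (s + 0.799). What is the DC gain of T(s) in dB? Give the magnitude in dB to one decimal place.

65.5 dB

T(0) = 1500 / 0.799 = 1877.3
20 log₁₀(1877.3) = 65.47 dB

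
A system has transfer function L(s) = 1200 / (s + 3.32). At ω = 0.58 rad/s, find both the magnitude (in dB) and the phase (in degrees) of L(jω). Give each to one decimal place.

|L| = 51.0 dB, ∠L = -9.9 deg

|j0.58 + 3.32| = √(0.58² + 3.32²) = 3.37
|L(j0.58)| = 1200 / 3.37 = 356.05
20 log₁₀(356.05) = 51.03 dB
∠(j0.58 + 3.32) = arctan(0.58/3.32) = 9.91°
∠L(j0.58) = −9.91° = -9.91°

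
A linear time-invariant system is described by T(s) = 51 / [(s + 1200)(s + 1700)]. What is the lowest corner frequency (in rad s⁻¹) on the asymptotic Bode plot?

Break frequencies occur at each pole and zero magnitude: 1200 rad s⁻¹, 1700 rad s⁻¹.
The lowest is 1200 rad s⁻¹.

1200 rad s⁻¹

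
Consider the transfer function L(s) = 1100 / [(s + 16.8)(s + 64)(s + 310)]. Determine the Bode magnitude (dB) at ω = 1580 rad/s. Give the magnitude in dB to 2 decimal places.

-131.26 dB

|j1580 + 16.8| = √(1580² + 16.8²) = 1580
|j1580 + 64| = √(1580² + 64²) = 1581
|j1580 + 310| = √(1580² + 310²) = 1610
|L(j1580)| = 1100 / (1580 × 1581 × 1610) = 2.7343e-07
20 log₁₀(2.7343e-07) = -131.263 dB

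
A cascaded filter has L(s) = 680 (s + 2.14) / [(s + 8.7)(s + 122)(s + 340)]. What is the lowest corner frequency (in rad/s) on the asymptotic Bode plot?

2.14 rad/s

Break frequencies occur at each pole and zero magnitude: 2.14 rad/s, 8.7 rad/s, 122 rad/s, 340 rad/s.
The lowest is 2.14 rad/s.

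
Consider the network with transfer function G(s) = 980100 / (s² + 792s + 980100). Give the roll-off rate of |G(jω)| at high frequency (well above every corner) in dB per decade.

-40 dB/decade

With 0 zeros and 2 poles, the high-frequency asymptotic slope is 20 × (0 − 2) = -40 dB/decade.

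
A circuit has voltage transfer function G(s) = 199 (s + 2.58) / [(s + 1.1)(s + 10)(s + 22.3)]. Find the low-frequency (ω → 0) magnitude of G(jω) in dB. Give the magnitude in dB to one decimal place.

6.4 dB

G(0) = 199 × 2.58 / (1.1 × 10 × 22.3) = 2.093
20 log₁₀(2.093) = 6.42 dB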